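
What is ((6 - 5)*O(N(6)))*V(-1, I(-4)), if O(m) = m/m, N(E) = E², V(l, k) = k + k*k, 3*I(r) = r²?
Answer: 304/9 ≈ 33.778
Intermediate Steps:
I(r) = r²/3
V(l, k) = k + k²
O(m) = 1
((6 - 5)*O(N(6)))*V(-1, I(-4)) = ((6 - 5)*1)*(((⅓)*(-4)²)*(1 + (⅓)*(-4)²)) = (1*1)*(((⅓)*16)*(1 + (⅓)*16)) = 1*(16*(1 + 16/3)/3) = 1*((16/3)*(19/3)) = 1*(304/9) = 304/9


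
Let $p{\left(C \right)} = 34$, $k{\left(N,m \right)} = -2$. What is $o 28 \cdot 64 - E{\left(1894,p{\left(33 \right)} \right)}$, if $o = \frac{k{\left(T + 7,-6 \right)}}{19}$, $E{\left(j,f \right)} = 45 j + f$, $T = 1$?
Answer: $- \frac{1623600}{19} \approx -85453.0$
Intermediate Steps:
$E{\left(j,f \right)} = f + 45 j$
$o = - \frac{2}{19} \approx -0.10526$
$o 28 \cdot 64 - E{\left(1894,p{\left(33 \right)} \right)} = \left(- \frac{2}{19}\right) 28 \cdot 64 - \left(34 + 45 \cdot 1894\right) = \left(- \frac{56}{19}\right) 64 - \left(34 + 85230\right) = - \frac{3584}{19} - 85264 = - \frac{1623600}{19}$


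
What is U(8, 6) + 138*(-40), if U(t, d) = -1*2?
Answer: -5522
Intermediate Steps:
U(t, d) = -2
U(8, 6) + 138*(-40) = -2 + 138*(-40) = -2 - 5520 = -5522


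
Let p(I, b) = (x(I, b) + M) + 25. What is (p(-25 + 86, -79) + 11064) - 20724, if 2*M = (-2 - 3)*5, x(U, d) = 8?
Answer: -19279/2 ≈ -9639.5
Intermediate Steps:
M = -25/2 (M = ((-2 - 3)*5)/2 = (-5*5)/2 = (½)*(-25) = -25/2 ≈ -12.500)
p(I, b) = 41/2 (p(I, b) = (8 - 25/2) + 25 = -9/2 + 25 = 41/2)
(p(-25 + 86, -79) + 11064) - 20724 = (41/2 + 11064) - 20724 = 22169/2 - 20724 = -19279/2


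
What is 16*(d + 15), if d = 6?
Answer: 336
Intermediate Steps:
16*(d + 15) = 16*(6 + 15) = 16*21 = 336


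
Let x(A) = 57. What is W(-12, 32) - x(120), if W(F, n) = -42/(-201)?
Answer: -3805/67 ≈ -56.791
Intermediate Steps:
W(F, n) = 14/67 (W(F, n) = -42*(-1/201) = 14/67)
W(-12, 32) - x(120) = 14/67 - 1*57 = 14/67 - 57 = -3805/67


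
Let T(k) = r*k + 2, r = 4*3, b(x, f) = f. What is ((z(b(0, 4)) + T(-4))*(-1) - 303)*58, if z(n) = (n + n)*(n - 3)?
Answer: -15370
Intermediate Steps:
r = 12
z(n) = 2*n*(-3 + n) (z(n) = (2*n)*(-3 + n) = 2*n*(-3 + n))
T(k) = 2 + 12*k (T(k) = 12*k + 2 = 2 + 12*k)
((z(b(0, 4)) + T(-4))*(-1) - 303)*58 = ((2*4*(-3 + 4) + (2 + 12*(-4)))*(-1) - 303)*58 = ((2*4*1 + (2 - 48))*(-1) - 303)*58 = ((8 - 46)*(-1) - 303)*58 = (-38*(-1) - 303)*58 = (38 - 303)*58 = -265*58 = -15370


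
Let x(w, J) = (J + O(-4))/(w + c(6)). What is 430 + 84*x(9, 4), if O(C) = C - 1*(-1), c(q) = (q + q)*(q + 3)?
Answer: 16798/39 ≈ 430.72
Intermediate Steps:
c(q) = 2*q*(3 + q) (c(q) = (2*q)*(3 + q) = 2*q*(3 + q))
O(C) = 1 + C (O(C) = C + 1 = 1 + C)
x(w, J) = (-3 + J)/(108 + w) (x(w, J) = (J + (1 - 4))/(w + 2*6*(3 + 6)) = (J - 3)/(w + 2*6*9) = (-3 + J)/(w + 108) = (-3 + J)/(108 + w))
430 + 84*x(9, 4) = 430 + 84*((-3 + 4)/(108 + 9)) = 430 + 84*(1/117) = 430 + 28/39 = 16798/39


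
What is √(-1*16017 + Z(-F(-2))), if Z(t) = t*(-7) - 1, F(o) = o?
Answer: 4*I*√1002 ≈ 126.62*I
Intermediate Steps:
Z(t) = -1 - 7*t (Z(t) = -7*t - 1 = -1 - 7*t)
√(-1*16017 + Z(-F(-2))) = √(-1*16017 + (-1 - (-7)*(-2))) = √(-16017 + (-1 - 7*2)) = √(-16017 + (-1 - 14)) = √(-16017 - 15) = √(-16032) = 4*I*√1002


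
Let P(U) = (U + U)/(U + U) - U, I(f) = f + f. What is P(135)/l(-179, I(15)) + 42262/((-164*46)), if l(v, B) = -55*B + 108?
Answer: -16039277/2908212 ≈ -5.5152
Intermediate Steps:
I(f) = 2*f
P(U) = 1 - U (P(U) = (2*U)/((2*U)) - U = (2*U)*(1/(2*U)) - U = 1 - U)
l(v, B) = 108 - 55*B
P(135)/l(-179, I(15)) + 42262/((-164*46)) = (1 - 1*135)/(108 - 110*15) + 42262/((-164*46)) = (1 - 135)/(108 - 55*30) + 42262/(-7544) = -134/(108 - 1650) + 42262*(-1/7544) = -134/(-1542) - 21131/3772 = -134*(-1/1542) - 21131/3772 = 67/771 - 21131/3772 = -16039277/2908212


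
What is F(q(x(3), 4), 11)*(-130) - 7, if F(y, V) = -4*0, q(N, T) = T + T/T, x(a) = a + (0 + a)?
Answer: -7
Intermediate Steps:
x(a) = 2*a (x(a) = a + a = 2*a)
q(N, T) = 1 + T (q(N, T) = T + 1 = 1 + T)
F(y, V) = 0
F(q(x(3), 4), 11)*(-130) - 7 = 0*(-130) - 7 = 0 - 7 = -7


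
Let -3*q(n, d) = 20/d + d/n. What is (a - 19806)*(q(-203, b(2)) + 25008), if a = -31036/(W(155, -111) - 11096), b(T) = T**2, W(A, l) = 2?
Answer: -557621822144468/1126041 ≈ -4.9521e+8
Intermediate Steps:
a = 15518/5547 (a = -31036/(2 - 11096) = -31036/(-11094) = -31036*(-1/11094) = 15518/5547 ≈ 2.7975)
q(n, d) = -20/(3*d) - d/(3*n) (q(n, d) = -(20/d + d/n)/3 = -20/(3*d) - d/(3*n))
(a - 19806)*(q(-203, b(2)) + 25008) = (15518/5547 - 19806)*((-20/(3*(2**2)) - 1/3*2**2/(-203)) + 25008) = -109848364*((-20/3/4 - 1/3*4*(-1/203)) + 25008)/5547 = -109848364*((-20/3*1/4 + 4/609) + 25008)/5547 = -109848364*((-5/3 + 4/609) + 25008)/5547 = -109848364*(-337/203 + 25008)/5547 = -109848364/5547*5076287/203 = -557621822144468/1126041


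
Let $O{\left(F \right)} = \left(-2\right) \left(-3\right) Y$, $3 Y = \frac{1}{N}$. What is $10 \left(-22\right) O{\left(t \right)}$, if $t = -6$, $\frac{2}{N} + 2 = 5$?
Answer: $-660$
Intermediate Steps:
$N = \frac{2}{3}$ ($N = \frac{2}{-2 + 5} = \frac{2}{3} \approx 0.66667$)
$Y = \frac{1}{2}$ ($Y = \frac{1}{3 \cdot \frac{2}{3}} = \frac{1}{3} \cdot \frac{3}{2} = \frac{1}{2} \approx 0.5$)
$O{\left(F \right)} = 3$ ($O{\left(F \right)} = \left(-2\right) \left(-3\right) \frac{1}{2} = 6 \cdot \frac{1}{2} = 3$)
$10 \left(-22\right) O{\left(t \right)} = 10 \left(-22\right) 3 = \left(-220\right) 3 = -660$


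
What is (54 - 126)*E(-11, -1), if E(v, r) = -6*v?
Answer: -4752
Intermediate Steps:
(54 - 126)*E(-11, -1) = (54 - 126)*(-6*(-11)) = -72*66 = -4752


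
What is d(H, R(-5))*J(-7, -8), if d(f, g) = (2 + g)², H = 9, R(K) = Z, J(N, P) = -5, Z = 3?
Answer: -125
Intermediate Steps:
R(K) = 3
d(H, R(-5))*J(-7, -8) = (2 + 3)²*(-5) = 5²*(-5) = 25*(-5) = -125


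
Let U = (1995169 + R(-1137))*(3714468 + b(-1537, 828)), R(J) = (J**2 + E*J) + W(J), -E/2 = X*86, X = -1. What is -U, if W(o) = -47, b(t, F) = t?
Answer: -11481596780437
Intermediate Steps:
E = 172 (E = -(-2)*86 = -2*(-86) = 172)
R(J) = -47 + J**2 + 172*J (R(J) = (J**2 + 172*J) - 47 = -47 + J**2 + 172*J)
U = 11481596780437 (U = (1995169 + (-47 + (-1137)**2 + 172*(-1137)))*(3714468 - 1537) = (1995169 + (-47 + 1292769 - 195564))*3712931 = (1995169 + 1097158)*3712931 = 3092327*3712931 = 11481596780437)
-U = -1*11481596780437 = -11481596780437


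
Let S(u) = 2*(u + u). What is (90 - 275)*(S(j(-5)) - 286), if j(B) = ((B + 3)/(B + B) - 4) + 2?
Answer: 54242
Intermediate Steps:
j(B) = -2 + (3 + B)/(2*B) (j(B) = ((3 + B)/((2*B)) - 4) + 2 = ((3 + B)*(1/(2*B)) - 4) + 2 = ((3 + B)/(2*B) - 4) + 2 = (-4 + (3 + B)/(2*B)) + 2 = -2 + (3 + B)/(2*B))
S(u) = 4*u (S(u) = 2*(2*u) = 4*u)
(90 - 275)*(S(j(-5)) - 286) = (90 - 275)*(4*((3/2)*(1 - 1*(-5))/(-5)) - 286) = -185*(4*((3/2)*(-1/5)*(1 + 5)) - 286) = -185*(4*((3/2)*(-1/5)*6) - 286) = -185*(4*(-9/5) - 286) = -185*(-36/5 - 286) = -185*(-1466/5) = 54242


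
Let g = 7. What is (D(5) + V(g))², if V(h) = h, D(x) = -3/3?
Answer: 36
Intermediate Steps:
D(x) = -1 (D(x) = -3*⅓ = -1)
(D(5) + V(g))² = (-1 + 7)² = 6² = 36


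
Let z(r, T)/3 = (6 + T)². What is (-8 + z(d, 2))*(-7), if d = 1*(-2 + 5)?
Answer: -1288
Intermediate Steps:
d = 3 (d = 1*3 = 3)
z(r, T) = 3*(6 + T)²
(-8 + z(d, 2))*(-7) = (-8 + 3*(6 + 2)²)*(-7) = (-8 + 3*8²)*(-7) = (-8 + 3*64)*(-7) = (-8 + 192)*(-7) = 184*(-7) = -1288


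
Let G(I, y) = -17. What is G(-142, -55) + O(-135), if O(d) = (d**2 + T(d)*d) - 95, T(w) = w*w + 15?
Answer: -2444287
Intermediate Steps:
T(w) = 15 + w**2 (T(w) = w**2 + 15 = 15 + w**2)
O(d) = -95 + d**2 + d*(15 + d**2) (O(d) = (d**2 + (15 + d**2)*d) - 95 = (d**2 + d*(15 + d**2)) - 95 = -95 + d**2 + d*(15 + d**2))
G(-142, -55) + O(-135) = -17 + (-95 + (-135)**2 - 135*(15 + (-135)**2)) = -17 + (-95 + 18225 - 135*(15 + 18225)) = -17 + (-95 + 18225 - 135*18240) = -17 + (-95 + 18225 - 2462400) = -17 - 2444270 = -2444287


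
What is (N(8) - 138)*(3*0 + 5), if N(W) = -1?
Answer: -695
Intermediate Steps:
(N(8) - 138)*(3*0 + 5) = (-1 - 138)*(3*0 + 5) = -139*(0 + 5) = -139*5 = -695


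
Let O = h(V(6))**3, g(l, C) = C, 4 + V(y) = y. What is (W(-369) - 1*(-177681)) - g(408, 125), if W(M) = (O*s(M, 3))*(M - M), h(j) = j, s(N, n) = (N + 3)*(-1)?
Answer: 177556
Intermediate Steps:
s(N, n) = -3 - N (s(N, n) = (3 + N)*(-1) = -3 - N)
V(y) = -4 + y
O = 8 (O = (-4 + 6)**3 = 2**3 = 8)
W(M) = 0 (W(M) = (8*(-3 - M))*(M - M) = (-24 - 8*M)*0 = 0)
(W(-369) - 1*(-177681)) - g(408, 125) = (0 - 1*(-177681)) - 1*125 = (0 + 177681) - 125 = 177681 - 125 = 177556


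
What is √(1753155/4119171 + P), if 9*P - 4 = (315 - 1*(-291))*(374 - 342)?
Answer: √36574219592964109/4119171 ≈ 46.428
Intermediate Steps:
P = 19396/9 (P = 4/9 + ((315 - 1*(-291))*(374 - 342))/9 = 4/9 + ((315 + 291)*32)/9 = 4/9 + (606*32)/9 = 4/9 + (⅑)*19392 = 4/9 + 6464/3 = 19396/9 ≈ 2155.1)
√(1753155/4119171 + P) = √(1753155/4119171 + 19396/9) = √(1753155*(1/4119171) + 19396/9) = √(584385/1373057 + 19396/9) = √(26637073037/12357513) = √36574219592964109/4119171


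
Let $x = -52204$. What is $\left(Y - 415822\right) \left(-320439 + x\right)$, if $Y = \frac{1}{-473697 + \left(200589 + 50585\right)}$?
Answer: $\frac{34480641476981201}{222523} \approx 1.5495 \cdot 10^{11}$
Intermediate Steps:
$Y = - \frac{1}{222523}$ ($Y = \frac{1}{-473697 + 251174} = \frac{1}{-222523} = - \frac{1}{222523} \approx -4.4939 \cdot 10^{-6}$)
$\left(Y - 415822\right) \left(-320439 + x\right) = \left(- \frac{1}{222523} - 415822\right) \left(-320439 - 52204\right) = \left(- \frac{92529958907}{222523}\right) \left(-372643\right) = \frac{34480641476981201}{222523}$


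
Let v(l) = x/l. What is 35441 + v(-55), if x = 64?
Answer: 1949191/55 ≈ 35440.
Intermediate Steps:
v(l) = 64/l
35441 + v(-55) = 35441 + 64/(-55) = 35441 + 64*(-1/55) = 35441 - 64/55 = 1949191/55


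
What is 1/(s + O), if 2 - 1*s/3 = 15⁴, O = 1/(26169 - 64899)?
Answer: -38730/5881886371 ≈ -6.5846e-6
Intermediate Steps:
O = -1/38730 (O = 1/(-38730) = -1/38730 ≈ -2.5820e-5)
s = -151869 (s = 6 - 3*15⁴ = 6 - 3*50625 = 6 - 151875 = -151869)
1/(s + O) = 1/(-151869 - 1/38730) = 1/(-5881886371/38730) = -38730/5881886371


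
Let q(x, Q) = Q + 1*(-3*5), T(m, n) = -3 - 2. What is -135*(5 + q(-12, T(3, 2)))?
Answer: 2025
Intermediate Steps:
T(m, n) = -5
q(x, Q) = -15 + Q (q(x, Q) = Q + 1*(-15) = Q - 15 = -15 + Q)
-135*(5 + q(-12, T(3, 2))) = -135*(5 + (-15 - 5)) = -135*(5 - 20) = -135*(-15) = 2025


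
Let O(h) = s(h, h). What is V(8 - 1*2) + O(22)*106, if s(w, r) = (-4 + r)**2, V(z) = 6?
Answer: 34350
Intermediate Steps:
O(h) = (-4 + h)**2
V(8 - 1*2) + O(22)*106 = 6 + (-4 + 22)**2*106 = 6 + 18**2*106 = 6 + 324*106 = 6 + 34344 = 34350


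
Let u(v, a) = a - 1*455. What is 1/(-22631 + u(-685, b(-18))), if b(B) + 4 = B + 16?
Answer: -1/23092 ≈ -4.3305e-5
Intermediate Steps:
b(B) = 12 + B (b(B) = -4 + (B + 16) = -4 + (16 + B) = 12 + B)
u(v, a) = -455 + a (u(v, a) = a - 455 = -455 + a)
1/(-22631 + u(-685, b(-18))) = 1/(-22631 + (-455 + (12 - 18))) = 1/(-22631 + (-455 - 6)) = 1/(-22631 - 461) = 1/(-23092) = -1/23092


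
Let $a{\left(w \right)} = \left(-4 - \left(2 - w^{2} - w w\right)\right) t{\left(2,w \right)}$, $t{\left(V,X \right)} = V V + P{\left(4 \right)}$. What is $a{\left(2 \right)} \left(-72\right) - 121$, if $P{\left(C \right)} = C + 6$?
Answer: $-2137$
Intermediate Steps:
$P{\left(C \right)} = 6 + C$
$t{\left(V,X \right)} = 10 + V^{2}$ ($t{\left(V,X \right)} = V V + \left(6 + 4\right) = V^{2} + 10 = 10 + V^{2}$)
$a{\left(w \right)} = -84 + 28 w^{2}$ ($a{\left(w \right)} = \left(-4 - \left(2 - w^{2} - w w\right)\right) \left(10 + 2^{2}\right) = \left(-4 + \left(\left(w^{2} + w^{2}\right) - 2\right)\right) \left(10 + 4\right) = \left(-4 + \left(2 w^{2} - 2\right)\right) 14 = \left(-4 + \left(-2 + 2 w^{2}\right)\right) 14 = \left(-6 + 2 w^{2}\right) 14 = -84 + 28 w^{2}$)
$a{\left(2 \right)} \left(-72\right) - 121 = \left(-84 + 28 \cdot 2^{2}\right) \left(-72\right) - 121 = \left(-84 + 28 \cdot 4\right) \left(-72\right) - 121 = \left(-84 + 112\right) \left(-72\right) - 121 = 28 \left(-72\right) - 121 = -2016 - 121 = -2137$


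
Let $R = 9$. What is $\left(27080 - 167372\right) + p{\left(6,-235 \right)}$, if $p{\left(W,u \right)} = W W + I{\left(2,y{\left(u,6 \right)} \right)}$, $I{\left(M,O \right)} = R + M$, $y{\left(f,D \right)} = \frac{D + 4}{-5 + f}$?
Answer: $-140245$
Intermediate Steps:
$y{\left(f,D \right)} = \frac{4 + D}{-5 + f}$
$I{\left(M,O \right)} = 9 + M$
$p{\left(W,u \right)} = 11 + W^{2}$ ($p{\left(W,u \right)} = W W + \left(9 + 2\right) = W^{2} + 11 = 11 + W^{2}$)
$\left(27080 - 167372\right) + p{\left(6,-235 \right)} = \left(27080 - 167372\right) + \left(11 + 6^{2}\right) = -140292 + \left(11 + 36\right) = -140292 + 47 = -140245$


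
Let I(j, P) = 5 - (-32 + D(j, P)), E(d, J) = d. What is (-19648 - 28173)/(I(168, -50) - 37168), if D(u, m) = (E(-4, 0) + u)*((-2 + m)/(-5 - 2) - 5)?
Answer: 334747/262705 ≈ 1.2742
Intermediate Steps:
D(u, m) = (-4 + u)*(-33/7 - m/7) (D(u, m) = (-4 + u)*((-2 + m)/(-5 - 2) - 5) = (-4 + u)*((-2 + m)/(-7) - 5) = (-4 + u)*((-2 + m)*(-1/7) - 5) = (-4 + u)*((2/7 - m/7) - 5) = (-4 + u)*(-33/7 - m/7))
I(j, P) = 127/7 - 4*P/7 + 33*j/7 + P*j/7 (I(j, P) = 5 - (-32 + (132/7 - 33*j/7 + 4*P/7 - P*j/7)) = 5 - (-92/7 - 33*j/7 + 4*P/7 - P*j/7) = 5 + (92/7 - 4*P/7 + 33*j/7 + P*j/7) = 127/7 - 4*P/7 + 33*j/7 + P*j/7)
(-19648 - 28173)/(I(168, -50) - 37168) = (-19648 - 28173)/((127/7 - 4/7*(-50) + (33/7)*168 + (1/7)*(-50)*168) - 37168) = -47821/((127/7 + 200/7 + 792 - 1200) - 37168) = -47821/(-2529/7 - 37168) = -47821/(-262705/7) = -47821*(-7/262705) = 334747/262705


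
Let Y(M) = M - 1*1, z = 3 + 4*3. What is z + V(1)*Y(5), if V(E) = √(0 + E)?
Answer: 19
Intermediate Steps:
z = 15 (z = 3 + 12 = 15)
V(E) = √E
Y(M) = -1 + M (Y(M) = M - 1 = -1 + M)
z + V(1)*Y(5) = 15 + √1*(-1 + 5) = 15 + 1*4 = 15 + 4 = 19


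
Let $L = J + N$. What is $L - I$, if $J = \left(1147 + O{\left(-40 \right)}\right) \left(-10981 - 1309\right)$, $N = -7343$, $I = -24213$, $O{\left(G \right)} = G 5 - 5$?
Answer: $-11560310$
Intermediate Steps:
$O{\left(G \right)} = -5 + 5 G$ ($O{\left(G \right)} = 5 G - 5 = -5 + 5 G$)
$J = -11577180$ ($J = \left(1147 + \left(-5 + 5 \left(-40\right)\right)\right) \left(-10981 - 1309\right) = \left(1147 - 205\right) \left(-12290\right) = 942 \left(-12290\right) = -11577180$)
$L = -11584523$ ($L = -11577180 - 7343 = -11584523$)
$L - I = -11584523 - -24213 = -11584523 + 24213 = -11560310$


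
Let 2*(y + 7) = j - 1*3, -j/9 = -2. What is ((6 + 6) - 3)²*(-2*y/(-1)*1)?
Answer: 81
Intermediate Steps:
j = 18 (j = -9*(-2) = 18)
y = ½ (y = -7 + (18 - 1*3)/2 = -7 + (18 - 3)/2 = -7 + (½)*15 = -7 + 15/2 = ½ ≈ 0.50000)
((6 + 6) - 3)²*(-2*y/(-1)*1) = ((6 + 6) - 3)²*(-1/(-1)*1) = (12 - 3)²*(-(-1)*1) = 9²*(-2*(-½)*1) = 81*(1*1) = 81*1 = 81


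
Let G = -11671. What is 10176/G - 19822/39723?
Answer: -635563810/463607133 ≈ -1.3709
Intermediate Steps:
10176/G - 19822/39723 = 10176/(-11671) - 19822/39723 = 10176*(-1/11671) - 19822*1/39723 = -10176/11671 - 19822/39723 = -635563810/463607133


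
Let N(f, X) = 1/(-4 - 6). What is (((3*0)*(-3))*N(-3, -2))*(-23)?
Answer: 0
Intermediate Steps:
N(f, X) = -⅒ (N(f, X) = 1/(-10) = -⅒)
(((3*0)*(-3))*N(-3, -2))*(-23) = (((3*0)*(-3))*(-⅒))*(-23) = ((0*(-3))*(-⅒))*(-23) = (0*(-⅒))*(-23) = 0*(-23) = 0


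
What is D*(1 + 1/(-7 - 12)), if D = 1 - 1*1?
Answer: 0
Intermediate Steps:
D = 0 (D = 1 - 1 = 0)
D*(1 + 1/(-7 - 12)) = 0*(1 + 1/(-7 - 12)) = 0*(1 + 1/(-19)) = 0*(1 - 1/19) = 0*(18/19) = 0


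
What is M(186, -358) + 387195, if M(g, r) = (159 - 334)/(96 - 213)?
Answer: 45301990/117 ≈ 3.8720e+5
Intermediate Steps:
M(g, r) = 175/117 (M(g, r) = -175/(-117) = -175*(-1/117) = 175/117)
M(186, -358) + 387195 = 175/117 + 387195 = 45301990/117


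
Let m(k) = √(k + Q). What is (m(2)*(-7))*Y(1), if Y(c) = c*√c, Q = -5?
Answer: -7*I*√3 ≈ -12.124*I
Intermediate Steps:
m(k) = √(-5 + k) (m(k) = √(k - 5) = √(-5 + k))
Y(c) = c^(3/2)
(m(2)*(-7))*Y(1) = (√(-5 + 2)*(-7))*1^(3/2) = (√(-3)*(-7))*1 = ((I*√3)*(-7))*1 = -7*I*√3*1 = -7*I*√3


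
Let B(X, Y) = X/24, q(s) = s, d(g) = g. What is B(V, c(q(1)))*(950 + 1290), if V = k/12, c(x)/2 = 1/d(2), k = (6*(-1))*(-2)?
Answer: 280/3 ≈ 93.333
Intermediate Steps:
k = 12 (k = -6*(-2) = 12)
c(x) = 1 (c(x) = 2/2 = 2*(½) = 1)
V = 1 (V = 12/12 = 12*(1/12) = 1)
B(X, Y) = X/24 (B(X, Y) = X*(1/24) = X/24)
B(V, c(q(1)))*(950 + 1290) = ((1/24)*1)*(950 + 1290) = (1/24)*2240 = 280/3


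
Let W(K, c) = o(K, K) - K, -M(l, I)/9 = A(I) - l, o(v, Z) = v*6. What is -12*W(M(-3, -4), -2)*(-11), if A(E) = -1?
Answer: -11880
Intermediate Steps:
o(v, Z) = 6*v
M(l, I) = 9 + 9*l (M(l, I) = -9*(-1 - l) = 9 + 9*l)
W(K, c) = 5*K (W(K, c) = 6*K - K = 5*K)
-12*W(M(-3, -4), -2)*(-11) = -60*(9 + 9*(-3))*(-11) = -60*(9 - 27)*(-11) = -60*(-18)*(-11) = -12*(-90)*(-11) = 1080*(-11) = -11880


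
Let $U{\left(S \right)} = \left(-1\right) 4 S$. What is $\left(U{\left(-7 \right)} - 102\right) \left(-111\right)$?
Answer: $8214$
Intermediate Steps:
$U{\left(S \right)} = - 4 S$
$\left(U{\left(-7 \right)} - 102\right) \left(-111\right) = \left(\left(-4\right) \left(-7\right) - 102\right) \left(-111\right) = \left(28 - 102\right) \left(-111\right) = \left(-74\right) \left(-111\right) = 8214$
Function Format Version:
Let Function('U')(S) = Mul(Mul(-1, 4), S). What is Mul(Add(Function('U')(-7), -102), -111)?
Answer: 8214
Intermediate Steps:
Function('U')(S) = Mul(-4, S)
Mul(Add(Function('U')(-7), -102), -111) = Mul(Add(Mul(-4, -7), -102), -111) = Mul(Add(28, -102), -111) = Mul(-74, -111) = 8214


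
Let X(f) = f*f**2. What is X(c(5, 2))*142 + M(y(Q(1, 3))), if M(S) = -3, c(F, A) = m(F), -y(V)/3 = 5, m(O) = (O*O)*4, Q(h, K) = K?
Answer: 141999997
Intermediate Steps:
m(O) = 4*O**2 (m(O) = O**2*4 = 4*O**2)
y(V) = -15 (y(V) = -3*5 = -15)
c(F, A) = 4*F**2
X(f) = f**3
X(c(5, 2))*142 + M(y(Q(1, 3))) = (4*5**2)**3*142 - 3 = (4*25)**3*142 - 3 = 100**3*142 - 3 = 1000000*142 - 3 = 142000000 - 3 = 141999997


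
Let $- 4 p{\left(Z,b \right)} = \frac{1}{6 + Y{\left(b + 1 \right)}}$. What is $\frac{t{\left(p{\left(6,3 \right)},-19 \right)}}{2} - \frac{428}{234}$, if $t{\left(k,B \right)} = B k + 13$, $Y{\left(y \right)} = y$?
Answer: $\frac{45943}{9360} \approx 4.9084$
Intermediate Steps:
$p{\left(Z,b \right)} = - \frac{1}{4 \left(7 + b\right)}$ ($p{\left(Z,b \right)} = - \frac{1}{4 \left(6 + \left(b + 1\right)\right)} = - \frac{1}{4 \left(6 + \left(1 + b\right)\right)} = - \frac{1}{4 \left(7 + b\right)}$)
$t{\left(k,B \right)} = 13 + B k$
$\frac{t{\left(p{\left(6,3 \right)},-19 \right)}}{2} - \frac{428}{234} = \frac{13 - 19 \left(- \frac{1}{28 + 4 \cdot 3}\right)}{2} - \frac{428}{234} = \left(13 - 19 \left(- \frac{1}{28 + 12}\right)\right) \frac{1}{2} - \frac{214}{117} = \left(13 - 19 \left(- \frac{1}{40}\right)\right) \frac{1}{2} - \frac{214}{117} = \left(13 - 19 \left(\left(-1\right) \frac{1}{40}\right)\right) \frac{1}{2} - \frac{214}{117} = \left(13 - - \frac{19}{40}\right) \frac{1}{2} - \frac{214}{117} = \left(13 + \frac{19}{40}\right) \frac{1}{2} - \frac{214}{117} = \frac{539}{40} \cdot \frac{1}{2} - \frac{214}{117} = \frac{539}{80} - \frac{214}{117} = \frac{45943}{9360}$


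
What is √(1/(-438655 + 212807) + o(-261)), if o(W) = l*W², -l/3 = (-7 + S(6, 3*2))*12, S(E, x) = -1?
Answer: √250176210097161586/112924 ≈ 4429.3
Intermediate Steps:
l = 288 (l = -3*(-7 - 1)*12 = -(-24)*12 = -3*(-96) = 288)
o(W) = 288*W²
√(1/(-438655 + 212807) + o(-261)) = √(1/(-438655 + 212807) + 288*(-261)²) = √(1/(-225848) + 288*68121) = √(-1/225848 + 19618848) = √(4430877583103/225848) = √250176210097161586/112924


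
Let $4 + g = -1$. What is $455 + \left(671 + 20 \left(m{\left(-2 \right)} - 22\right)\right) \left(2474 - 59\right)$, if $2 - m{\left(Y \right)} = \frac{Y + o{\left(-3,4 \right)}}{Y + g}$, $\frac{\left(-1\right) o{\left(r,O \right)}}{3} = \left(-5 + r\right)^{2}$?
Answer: $-683680$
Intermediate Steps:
$o{\left(r,O \right)} = - 3 \left(-5 + r\right)^{2}$
$g = -5$ ($g = -4 - 1 = -5$)
$m{\left(Y \right)} = 2 - \frac{-192 + Y}{-5 + Y}$ ($m{\left(Y \right)} = 2 - \frac{Y - 3 \left(-5 - 3\right)^{2}}{Y - 5} = 2 - \frac{Y - 3 \left(-8\right)^{2}}{-5 + Y} = 2 - \frac{Y - 192}{-5 + Y} = 2 - \frac{-192 + Y}{-5 + Y}$)
$455 + \left(671 + 20 \left(m{\left(-2 \right)} - 22\right)\right) \left(2474 - 59\right) = 455 + \left(671 + 20 \left(\frac{182 - 2}{-5 - 2} - 22\right)\right) \left(2474 - 59\right) = 455 + \left(671 + 20 \left(\frac{1}{-7} \cdot 180 - 22\right)\right) 2415 = 455 + \left(671 + 20 \left(\left(- \frac{1}{7}\right) 180 - 22\right)\right) 2415 = 455 + \left(671 + 20 \left(- \frac{180}{7} - 22\right)\right) 2415 = 455 + \left(671 + 20 \left(- \frac{334}{7}\right)\right) 2415 = 455 + \left(671 - \frac{6680}{7}\right) 2415 = 455 - 684135 = -683680$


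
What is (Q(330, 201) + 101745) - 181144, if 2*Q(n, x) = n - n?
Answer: -79399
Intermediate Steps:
Q(n, x) = 0 (Q(n, x) = (n - n)/2 = (½)*0 = 0)
(Q(330, 201) + 101745) - 181144 = (0 + 101745) - 181144 = 101745 - 181144 = -79399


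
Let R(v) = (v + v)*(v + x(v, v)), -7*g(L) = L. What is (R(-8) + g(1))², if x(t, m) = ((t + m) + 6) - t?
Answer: 1252161/49 ≈ 25554.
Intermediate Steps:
g(L) = -L/7
x(t, m) = 6 + m (x(t, m) = ((m + t) + 6) - t = (6 + m + t) - t = 6 + m)
R(v) = 2*v*(6 + 2*v) (R(v) = (v + v)*(v + (6 + v)) = (2*v)*(6 + 2*v) = 2*v*(6 + 2*v))
(R(-8) + g(1))² = (4*(-8)*(3 - 8) - ⅐*1)² = (4*(-8)*(-5) - ⅐)² = (160 - ⅐)² = (1119/7)² = 1252161/49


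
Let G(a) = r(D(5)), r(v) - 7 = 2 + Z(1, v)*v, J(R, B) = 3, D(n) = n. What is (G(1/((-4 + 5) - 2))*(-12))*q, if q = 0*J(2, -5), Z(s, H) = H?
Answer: 0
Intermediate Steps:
r(v) = 9 + v**2 (r(v) = 7 + (2 + v*v) = 7 + (2 + v**2) = 9 + v**2)
q = 0 (q = 0*3 = 0)
G(a) = 34 (G(a) = 9 + 5**2 = 9 + 25 = 34)
(G(1/((-4 + 5) - 2))*(-12))*q = (34*(-12))*0 = -408*0 = 0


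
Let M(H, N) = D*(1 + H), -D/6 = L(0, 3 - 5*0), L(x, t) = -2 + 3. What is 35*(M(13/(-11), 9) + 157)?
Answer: 60865/11 ≈ 5533.2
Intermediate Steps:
L(x, t) = 1
D = -6 (D = -6*1 = -6)
M(H, N) = -6 - 6*H (M(H, N) = -6*(1 + H) = -6 - 6*H)
35*(M(13/(-11), 9) + 157) = 35*((-6 - 78/(-11)) + 157) = 35*((-6 - 78*(-1)/11) + 157) = 35*((-6 - 6*(-13/11)) + 157) = 35*((-6 + 78/11) + 157) = 35*(12/11 + 157) = 35*(1739/11) = 60865/11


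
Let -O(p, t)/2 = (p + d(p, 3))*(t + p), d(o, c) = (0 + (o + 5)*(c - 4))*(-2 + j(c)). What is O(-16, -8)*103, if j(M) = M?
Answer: -24720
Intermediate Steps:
d(o, c) = (-4 + c)*(-2 + c)*(5 + o) (d(o, c) = (0 + (o + 5)*(c - 4))*(-2 + c) = (0 + (5 + o)*(-4 + c))*(-2 + c) = (0 + (-4 + c)*(5 + o))*(-2 + c) = ((-4 + c)*(5 + o))*(-2 + c) = (-4 + c)*(-2 + c)*(5 + o))
O(p, t) = 10*p + 10*t (O(p, t) = -2*(p + (40 - 30*3 + 5*3² + 8*p + p*3² - 6*3*p))*(t + p) = -2*(p + (40 - 90 + 5*9 + 8*p + p*9 - 18*p))*(p + t) = -2*(p + (40 - 90 + 45 + 8*p + 9*p - 18*p))*(p + t) = -2*(p + (-5 - p))*(p + t) = -(-10)*(p + t) = -2*(-5*p - 5*t) = 10*p + 10*t)
O(-16, -8)*103 = (10*(-16) + 10*(-8))*103 = (-160 - 80)*103 = -240*103 = -24720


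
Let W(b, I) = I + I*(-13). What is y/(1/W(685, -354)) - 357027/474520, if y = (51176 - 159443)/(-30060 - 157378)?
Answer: 109086735714747/44471539880 ≈ 2453.0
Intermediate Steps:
W(b, I) = -12*I (W(b, I) = I - 13*I = -12*I)
y = 108267/187438 (y = -108267/(-187438) = -108267*(-1/187438) = 108267/187438 ≈ 0.57761)
y/(1/W(685, -354)) - 357027/474520 = 108267/(187438*(1/(-12*(-354)))) - 357027/474520 = 108267/(187438*(1/4248)) - 357027*1/474520 = 108267/(187438*(1/4248)) - 357027/474520 = (108267/187438)*4248 - 357027/474520 = 229959108/93719 - 357027/474520 = 109086735714747/44471539880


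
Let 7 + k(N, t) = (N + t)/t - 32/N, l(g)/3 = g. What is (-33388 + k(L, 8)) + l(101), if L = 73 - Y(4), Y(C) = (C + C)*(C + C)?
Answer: -2382727/72 ≈ -33093.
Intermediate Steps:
l(g) = 3*g
Y(C) = 4*C² (Y(C) = (2*C)*(2*C) = 4*C²)
L = 9 (L = 73 - 4*4² = 73 - 4*16 = 73 - 1*64 = 73 - 64 = 9)
k(N, t) = -7 - 32/N + (N + t)/t (k(N, t) = -7 + ((N + t)/t - 32/N) = -7 + (-32/N + (N + t)/t) = -7 - 32/N + (N + t)/t)
(-33388 + k(L, 8)) + l(101) = (-33388 + (-6 - 32/9 + 9/8)) + 3*101 = (-33388 + (-6 - 32*⅑ + 9*(⅛))) + 303 = (-33388 + (-6 - 32/9 + 9/8)) + 303 = (-33388 - 607/72) + 303 = -2404543/72 + 303 = -2382727/72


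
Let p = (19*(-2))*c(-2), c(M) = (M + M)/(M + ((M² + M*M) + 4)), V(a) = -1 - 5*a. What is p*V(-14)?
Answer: 5244/5 ≈ 1048.8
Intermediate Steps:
c(M) = 2*M/(4 + M + 2*M²) (c(M) = (2*M)/(M + ((M² + M²) + 4)) = (2*M)/(M + (2*M² + 4)) = (2*M)/(M + (4 + 2*M²)) = (2*M)/(4 + M + 2*M²) = 2*M/(4 + M + 2*M²))
p = 76/5 (p = (19*(-2))*(2*(-2)/(4 - 2 + 2*(-2)²)) = -76*(-2)/(4 - 2 + 2*4) = -76*(-2)/(4 - 2 + 8) = -76*(-2)/10 = -38*(-⅖) = 76/5 ≈ 15.200)
p*V(-14) = 76*(-1 - 5*(-14))/5 = 76*(-1 + 70)/5 = (76/5)*69 = 5244/5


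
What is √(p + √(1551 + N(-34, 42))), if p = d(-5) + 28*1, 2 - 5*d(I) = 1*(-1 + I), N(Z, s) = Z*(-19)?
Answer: √(740 + 325*√13)/5 ≈ 8.7448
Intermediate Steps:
N(Z, s) = -19*Z
d(I) = ⅗ - I/5 (d(I) = ⅖ - (-1 + I)/5 = ⅖ + (⅕ - I/5) = ⅗ - I/5)
p = 148/5 (p = (⅗ - ⅕*(-5)) + 28*1 = (⅗ + 1) + 28 = 8/5 + 28 = 148/5 ≈ 29.600)
√(p + √(1551 + N(-34, 42))) = √(148/5 + √(1551 - 19*(-34))) = √(148/5 + √(1551 + 646)) = √(148/5 + √2197) = √(148/5 + 13*√13)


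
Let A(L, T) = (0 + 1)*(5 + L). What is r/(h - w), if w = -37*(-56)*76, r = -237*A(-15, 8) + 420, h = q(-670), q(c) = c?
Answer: -465/26357 ≈ -0.017642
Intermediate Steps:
h = -670
A(L, T) = 5 + L (A(L, T) = 1*(5 + L) = 5 + L)
r = 2790 (r = -237*(5 - 15) + 420 = -237*(-10) + 420 = 2370 + 420 = 2790)
w = 157472 (w = 2072*76 = 157472)
r/(h - w) = 2790/(-670 - 1*157472) = 2790/(-670 - 157472) = 2790/(-158142) = 2790*(-1/158142) = -465/26357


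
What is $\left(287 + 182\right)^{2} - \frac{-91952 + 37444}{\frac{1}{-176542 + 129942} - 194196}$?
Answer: $\frac{1990541920336761}{9049533601} \approx 2.1996 \cdot 10^{5}$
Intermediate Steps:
$\left(287 + 182\right)^{2} - \frac{-91952 + 37444}{\frac{1}{-176542 + 129942} - 194196} = 469^{2} - - \frac{54508}{\frac{1}{-46600} - 194196} = 219961 - - \frac{54508}{- \frac{1}{46600} - 194196} = 219961 - - \frac{54508}{- \frac{9049533601}{46600}} = 219961 - \left(-54508\right) \left(- \frac{46600}{9049533601}\right) = 219961 - \frac{2540072800}{9049533601} = \frac{1990541920336761}{9049533601}$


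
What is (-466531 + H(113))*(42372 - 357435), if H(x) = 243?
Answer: 146910096144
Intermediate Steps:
(-466531 + H(113))*(42372 - 357435) = (-466531 + 243)*(42372 - 357435) = -466288*(-315063) = 146910096144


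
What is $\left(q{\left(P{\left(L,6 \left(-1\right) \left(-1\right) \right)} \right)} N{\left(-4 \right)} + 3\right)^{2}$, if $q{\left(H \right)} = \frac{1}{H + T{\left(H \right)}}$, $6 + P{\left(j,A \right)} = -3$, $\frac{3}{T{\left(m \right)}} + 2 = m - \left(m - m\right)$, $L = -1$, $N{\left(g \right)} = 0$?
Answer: $9$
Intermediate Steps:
$T{\left(m \right)} = \frac{3}{-2 + m}$ ($T{\left(m \right)} = \frac{3}{-2 + \left(m - \left(m - m\right)\right)} = \frac{3}{-2 + \left(m - 0\right)} = \frac{3}{-2 + \left(m + 0\right)} = \frac{3}{-2 + m}$)
$P{\left(j,A \right)} = -9$ ($P{\left(j,A \right)} = -6 - 3 = -9$)
$q{\left(H \right)} = \frac{1}{H + \frac{3}{-2 + H}}$
$\left(q{\left(P{\left(L,6 \left(-1\right) \left(-1\right) \right)} \right)} N{\left(-4 \right)} + 3\right)^{2} = \left(\frac{-2 - 9}{3 - 9 \left(-2 - 9\right)} 0 + 3\right)^{2} = \left(\frac{1}{3 - -99} \left(-11\right) 0 + 3\right)^{2} = \left(\frac{1}{3 + 99} \left(-11\right) 0 + 3\right)^{2} = \left(\frac{1}{102} \left(-11\right) 0 + 3\right)^{2} = \left(\left(- \frac{11}{102}\right) 0 + 3\right)^{2} = \left(0 + 3\right)^{2} = 3^{2} = 9$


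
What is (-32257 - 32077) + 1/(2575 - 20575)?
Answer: -1158012001/18000 ≈ -64334.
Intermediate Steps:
(-32257 - 32077) + 1/(2575 - 20575) = -64334 + 1/(-18000) = -64334 - 1/18000 = -1158012001/18000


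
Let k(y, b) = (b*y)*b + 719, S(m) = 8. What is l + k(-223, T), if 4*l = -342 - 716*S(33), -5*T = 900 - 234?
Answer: -197865901/50 ≈ -3.9573e+6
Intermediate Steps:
T = -666/5 (T = -(900 - 234)/5 = -1/5*666 = -666/5 ≈ -133.20)
k(y, b) = 719 + y*b**2 (k(y, b) = y*b**2 + 719 = 719 + y*b**2)
l = -3035/2 (l = (-342 - 716*8)/4 = (-342 - 5728)/4 = (1/4)*(-6070) = -3035/2 ≈ -1517.5)
l + k(-223, T) = -3035/2 + (719 - 223*(-666/5)**2) = -3035/2 + (719 - 223*443556/25) = -3035/2 + (719 - 98912988/25) = -3035/2 - 98895013/25 = -197865901/50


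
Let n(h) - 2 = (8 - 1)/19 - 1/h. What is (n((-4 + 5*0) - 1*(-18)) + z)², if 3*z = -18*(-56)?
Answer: 8097660169/70756 ≈ 1.1444e+5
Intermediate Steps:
z = 336 (z = (-18*(-56))/3 = (⅓)*1008 = 336)
n(h) = 45/19 - 1/h (n(h) = 2 + ((8 - 1)/19 - 1/h) = 2 + (7*(1/19) - 1/h) = 2 + (7/19 - 1/h) = 45/19 - 1/h)
(n((-4 + 5*0) - 1*(-18)) + z)² = ((45/19 - 1/((-4 + 5*0) - 1*(-18))) + 336)² = ((45/19 - 1/((-4 + 0) + 18)) + 336)² = ((45/19 - 1/(-4 + 18)) + 336)² = ((45/19 - 1/14) + 336)² = (611/266 + 336)² = (89987/266)² = 8097660169/70756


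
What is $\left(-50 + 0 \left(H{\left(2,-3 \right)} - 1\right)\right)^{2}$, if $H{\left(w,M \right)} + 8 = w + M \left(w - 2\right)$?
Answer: $2500$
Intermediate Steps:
$H{\left(w,M \right)} = -8 + w + M \left(-2 + w\right)$ ($H{\left(w,M \right)} = -8 + \left(w + M \left(w - 2\right)\right) = -8 + \left(w + M \left(-2 + w\right)\right) = -8 + w + M \left(-2 + w\right)$)
$\left(-50 + 0 \left(H{\left(2,-3 \right)} - 1\right)\right)^{2} = \left(-50 + 0 \left(\left(-8 + 2 - -6 - 6\right) - 1\right)\right)^{2} = \left(-50 + 0 \left(\left(-8 + 2 + 6 - 6\right) - 1\right)\right)^{2} = \left(-50 + 0 \left(-6 - 1\right)\right)^{2} = \left(-50 + 0 \left(-7\right)\right)^{2} = \left(-50 + 0\right)^{2} = \left(-50\right)^{2} = 2500$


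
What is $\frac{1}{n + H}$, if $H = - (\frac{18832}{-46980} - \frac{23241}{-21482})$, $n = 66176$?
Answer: $\frac{252306090}{16696435983551} \approx 1.5111 \cdot 10^{-5}$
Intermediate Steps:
$H = - \frac{171828289}{252306090}$ ($H = - (18832 \left(- \frac{1}{46980}\right) - - \frac{23241}{21482}) = - (- \frac{4708}{11745} + \frac{23241}{21482}) = \left(-1\right) \frac{171828289}{252306090} = - \frac{171828289}{252306090} \approx -0.68103$)
$\frac{1}{n + H} = \frac{1}{66176 - \frac{171828289}{252306090}} = \frac{1}{\frac{16696435983551}{252306090}} = \frac{252306090}{16696435983551}$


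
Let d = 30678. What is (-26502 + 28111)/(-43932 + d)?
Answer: -1609/13254 ≈ -0.12140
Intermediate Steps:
(-26502 + 28111)/(-43932 + d) = (-26502 + 28111)/(-43932 + 30678) = 1609/(-13254) = 1609*(-1/13254) = -1609/13254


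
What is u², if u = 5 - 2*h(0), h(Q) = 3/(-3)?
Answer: 49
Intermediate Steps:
h(Q) = -1 (h(Q) = 3*(-⅓) = -1)
u = 7 (u = 5 - 2*(-1) = 5 + 2 = 7)
u² = 7² = 49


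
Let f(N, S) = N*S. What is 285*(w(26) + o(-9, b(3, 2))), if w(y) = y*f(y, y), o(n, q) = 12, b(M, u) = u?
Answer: 5012580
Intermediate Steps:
w(y) = y**3 (w(y) = y*(y*y) = y*y**2 = y**3)
285*(w(26) + o(-9, b(3, 2))) = 285*(26**3 + 12) = 285*(17576 + 12) = 285*17588 = 5012580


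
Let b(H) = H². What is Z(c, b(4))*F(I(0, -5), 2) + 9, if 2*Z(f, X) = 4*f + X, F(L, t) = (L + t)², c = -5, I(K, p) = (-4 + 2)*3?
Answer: -23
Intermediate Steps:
I(K, p) = -6 (I(K, p) = -2*3 = -6)
Z(f, X) = X/2 + 2*f (Z(f, X) = (4*f + X)/2 = (X + 4*f)/2 = X/2 + 2*f)
Z(c, b(4))*F(I(0, -5), 2) + 9 = ((½)*4² + 2*(-5))*(-6 + 2)² + 9 = ((½)*16 - 10)*(-4)² + 9 = (8 - 10)*16 + 9 = -2*16 + 9 = -32 + 9 = -23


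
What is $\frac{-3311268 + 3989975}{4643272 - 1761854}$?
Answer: $\frac{678707}{2881418} \approx 0.23555$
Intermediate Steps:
$\frac{-3311268 + 3989975}{4643272 - 1761854} = \frac{678707}{2881418}$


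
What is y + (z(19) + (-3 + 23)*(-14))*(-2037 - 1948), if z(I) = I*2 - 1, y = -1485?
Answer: 966870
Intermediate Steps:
z(I) = -1 + 2*I (z(I) = 2*I - 1 = -1 + 2*I)
y + (z(19) + (-3 + 23)*(-14))*(-2037 - 1948) = -1485 + ((-1 + 2*19) + (-3 + 23)*(-14))*(-2037 - 1948) = -1485 + ((-1 + 38) + 20*(-14))*(-3985) = -1485 + (37 - 280)*(-3985) = -1485 - 243*(-3985) = -1485 + 968355 = 966870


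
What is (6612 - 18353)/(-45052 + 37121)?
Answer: 11741/7931 ≈ 1.4804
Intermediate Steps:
(6612 - 18353)/(-45052 + 37121) = -11741/(-7931) = -11741*(-1/7931) = 11741/7931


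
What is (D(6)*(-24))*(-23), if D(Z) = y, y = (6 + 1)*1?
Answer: 3864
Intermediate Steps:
y = 7 (y = 7*1 = 7)
D(Z) = 7
(D(6)*(-24))*(-23) = (7*(-24))*(-23) = -168*(-23) = 3864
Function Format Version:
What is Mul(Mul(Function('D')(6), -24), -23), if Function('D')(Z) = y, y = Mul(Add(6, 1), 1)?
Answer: 3864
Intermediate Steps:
y = 7 (y = Mul(7, 1) = 7)
Function('D')(Z) = 7
Mul(Mul(Function('D')(6), -24), -23) = Mul(Mul(7, -24), -23) = Mul(-168, -23) = 3864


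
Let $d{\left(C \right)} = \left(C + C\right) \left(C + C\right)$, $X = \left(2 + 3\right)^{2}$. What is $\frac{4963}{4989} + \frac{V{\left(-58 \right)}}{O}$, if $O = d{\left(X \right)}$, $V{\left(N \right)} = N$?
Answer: $\frac{6059069}{6236250} \approx 0.97159$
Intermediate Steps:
$X = 25$ ($X = 5^{2} = 25$)
$d{\left(C \right)} = 4 C^{2}$ ($d{\left(C \right)} = 2 C 2 C = 4 C^{2}$)
$O = 2500$ ($O = 4 \cdot 25^{2} = 4 \cdot 625 = 2500$)
$\frac{4963}{4989} + \frac{V{\left(-58 \right)}}{O} = \frac{4963}{4989} - \frac{58}{2500} = 4963 \cdot \frac{1}{4989} - \frac{29}{1250} = \frac{4963}{4989} - \frac{29}{1250} = \frac{6059069}{6236250}$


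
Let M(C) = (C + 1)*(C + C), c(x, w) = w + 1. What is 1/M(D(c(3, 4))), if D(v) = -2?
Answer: ¼ ≈ 0.25000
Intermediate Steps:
c(x, w) = 1 + w
M(C) = 2*C*(1 + C) (M(C) = (1 + C)*(2*C) = 2*C*(1 + C))
1/M(D(c(3, 4))) = 1/(2*(-2)*(1 - 2)) = 1/(2*(-2)*(-1)) = 1/4 = ¼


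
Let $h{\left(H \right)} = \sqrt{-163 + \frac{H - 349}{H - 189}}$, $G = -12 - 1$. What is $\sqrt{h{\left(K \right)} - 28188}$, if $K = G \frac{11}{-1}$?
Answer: $\frac{\sqrt{-14911452 + 23 i \sqrt{83858}}}{23} \approx 0.037496 + 167.89 i$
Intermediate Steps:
$G = -13$
$K = 143$ ($K = - 13 \frac{11}{-1} = - 13 \cdot 11 \left(-1\right) = \left(-13\right) \left(-11\right) = 143$)
$h{\left(H \right)} = \sqrt{-163 + \frac{-349 + H}{-189 + H}}$
$\sqrt{h{\left(K \right)} - 28188} = \sqrt{\sqrt{2} \sqrt{\frac{15229 - 11583}{-189 + 143}} - 28188} = \sqrt{\sqrt{2} \sqrt{\frac{15229 - 11583}{-46}} - 28188} = \sqrt{\sqrt{2} \sqrt{\left(- \frac{1}{46}\right) 3646} - 28188} = \sqrt{\sqrt{2} \sqrt{- \frac{1823}{23}} - 28188} = \sqrt{\sqrt{2} \frac{i \sqrt{41929}}{23} - 28188} = \sqrt{\frac{i \sqrt{83858}}{23} - 28188} = \sqrt{-28188 + \frac{i \sqrt{83858}}{23}}$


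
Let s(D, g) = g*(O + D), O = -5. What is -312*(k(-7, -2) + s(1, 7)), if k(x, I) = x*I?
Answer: 4368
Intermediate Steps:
s(D, g) = g*(-5 + D)
k(x, I) = I*x
-312*(k(-7, -2) + s(1, 7)) = -312*(-2*(-7) + 7*(-5 + 1)) = -312*(14 + 7*(-4)) = -312*(14 - 28) = -312*(-14) = 4368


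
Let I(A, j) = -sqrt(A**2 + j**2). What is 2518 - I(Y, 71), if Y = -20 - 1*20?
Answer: 2518 + sqrt(6641) ≈ 2599.5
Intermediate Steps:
Y = -40 (Y = -20 - 20 = -40)
2518 - I(Y, 71) = 2518 - (-1)*sqrt((-40)**2 + 71**2) = 2518 - (-1)*sqrt(1600 + 5041) = 2518 - (-1)*sqrt(6641) = 2518 + sqrt(6641)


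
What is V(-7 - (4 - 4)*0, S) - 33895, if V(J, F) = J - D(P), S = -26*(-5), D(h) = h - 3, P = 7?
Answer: -33906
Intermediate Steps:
D(h) = -3 + h
S = 130
V(J, F) = -4 + J (V(J, F) = J - (-3 + 7) = J - 1*4 = J - 4 = -4 + J)
V(-7 - (4 - 4)*0, S) - 33895 = (-4 + (-7 - (4 - 4)*0)) - 33895 = (-4 + (-7 - 0*0)) - 33895 = (-4 + (-7 - 1*0)) - 33895 = (-4 + (-7 + 0)) - 33895 = (-4 - 7) - 33895 = -11 - 33895 = -33906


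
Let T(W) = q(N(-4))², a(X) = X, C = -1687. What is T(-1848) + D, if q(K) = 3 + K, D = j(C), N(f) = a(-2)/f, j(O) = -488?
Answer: -1903/4 ≈ -475.75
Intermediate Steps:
N(f) = -2/f
D = -488
T(W) = 49/4 (T(W) = (3 - 2/(-4))² = (3 - 2*(-¼))² = (3 + ½)² = (7/2)² = 49/4)
T(-1848) + D = 49/4 - 488 = -1903/4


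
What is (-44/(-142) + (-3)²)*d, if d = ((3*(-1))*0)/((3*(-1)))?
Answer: 0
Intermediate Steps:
d = 0 (d = (-3*0)/(-3) = -⅓*0 = 0)
(-44/(-142) + (-3)²)*d = (-44/(-142) + (-3)²)*0 = (-44*(-1/142) + 9)*0 = (22/71 + 9)*0 = (661/71)*0 = 0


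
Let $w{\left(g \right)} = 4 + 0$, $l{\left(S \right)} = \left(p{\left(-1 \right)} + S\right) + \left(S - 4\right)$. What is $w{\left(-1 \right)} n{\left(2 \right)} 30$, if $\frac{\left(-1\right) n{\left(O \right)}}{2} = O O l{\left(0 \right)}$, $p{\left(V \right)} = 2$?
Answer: $1920$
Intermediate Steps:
$l{\left(S \right)} = -2 + 2 S$ ($l{\left(S \right)} = \left(2 + S\right) + \left(S - 4\right) = \left(2 + S\right) + \left(-4 + S\right) = -2 + 2 S$)
$n{\left(O \right)} = 4 O^{2}$ ($n{\left(O \right)} = - 2 O O \left(-2 + 2 \cdot 0\right) = - 2 O^{2} \left(-2 + 0\right) = - 2 O^{2} \left(-2\right) = - 2 \left(- 2 O^{2}\right) = 4 O^{2}$)
$w{\left(g \right)} = 4$
$w{\left(-1 \right)} n{\left(2 \right)} 30 = 4 \cdot 4 \cdot 2^{2} \cdot 30 = 4 \cdot 4 \cdot 4 \cdot 30 = 4 \cdot 16 \cdot 30 = 64 \cdot 30 = 1920$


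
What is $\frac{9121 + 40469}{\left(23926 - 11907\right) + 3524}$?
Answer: $\frac{5510}{1727} \approx 3.1905$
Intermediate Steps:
$\frac{9121 + 40469}{\left(23926 - 11907\right) + 3524} = \frac{49590}{\left(23926 - 11907\right) + 3524} = \frac{49590}{12019 + 3524} = \frac{49590}{15543} = 49590 \cdot \frac{1}{15543} = \frac{5510}{1727}$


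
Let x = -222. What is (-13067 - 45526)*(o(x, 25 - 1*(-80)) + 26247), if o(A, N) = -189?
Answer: -1526816394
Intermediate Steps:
(-13067 - 45526)*(o(x, 25 - 1*(-80)) + 26247) = (-13067 - 45526)*(-189 + 26247) = -58593*26058 = -1526816394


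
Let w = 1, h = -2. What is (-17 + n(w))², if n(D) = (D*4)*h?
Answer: 625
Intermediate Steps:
n(D) = -8*D (n(D) = (D*4)*(-2) = (4*D)*(-2) = -8*D)
(-17 + n(w))² = (-17 - 8*1)² = (-17 - 8)² = (-25)² = 625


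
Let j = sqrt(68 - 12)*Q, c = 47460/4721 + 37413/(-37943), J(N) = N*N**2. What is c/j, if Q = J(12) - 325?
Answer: 1624148007*sqrt(14)/7036899825452 ≈ 0.00086359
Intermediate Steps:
J(N) = N**3
c = 1624148007/179128903 (c = 47460*(1/4721) + 37413*(-1/37943) = 47460/4721 - 37413/37943 = 1624148007/179128903 ≈ 9.0669)
Q = 1403 (Q = 12**3 - 325 = 1728 - 325 = 1403)
j = 2806*sqrt(14) (j = sqrt(68 - 12)*1403 = sqrt(56)*1403 = (2*sqrt(14))*1403 = 2806*sqrt(14) ≈ 10499.)
c/j = 1624148007/(179128903*((2806*sqrt(14)))) = 1624148007*(sqrt(14)/39284)/179128903 = 1624148007*sqrt(14)/7036899825452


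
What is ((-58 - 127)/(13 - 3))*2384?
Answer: -44104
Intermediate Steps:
((-58 - 127)/(13 - 3))*2384 = -185/10*2384 = -185*1/10*2384 = -37/2*2384 = -44104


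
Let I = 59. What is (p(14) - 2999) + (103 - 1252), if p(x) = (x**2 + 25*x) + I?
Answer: -3543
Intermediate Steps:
p(x) = 59 + x**2 + 25*x (p(x) = (x**2 + 25*x) + 59 = 59 + x**2 + 25*x)
(p(14) - 2999) + (103 - 1252) = ((59 + 14**2 + 25*14) - 2999) + (103 - 1252) = ((59 + 196 + 350) - 2999) - 1149 = (605 - 2999) - 1149 = -2394 - 1149 = -3543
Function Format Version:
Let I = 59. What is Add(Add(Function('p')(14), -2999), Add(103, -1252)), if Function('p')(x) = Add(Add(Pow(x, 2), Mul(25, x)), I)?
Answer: -3543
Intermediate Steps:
Function('p')(x) = Add(59, Pow(x, 2), Mul(25, x)) (Function('p')(x) = Add(Add(Pow(x, 2), Mul(25, x)), 59) = Add(59, Pow(x, 2), Mul(25, x)))
Add(Add(Function('p')(14), -2999), Add(103, -1252)) = Add(Add(Add(59, Pow(14, 2), Mul(25, 14)), -2999), Add(103, -1252)) = Add(Add(Add(59, 196, 350), -2999), -1149) = Add(Add(605, -2999), -1149) = Add(-2394, -1149) = -3543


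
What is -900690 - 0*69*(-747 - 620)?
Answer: -900690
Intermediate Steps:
-900690 - 0*69*(-747 - 620) = -900690 - 0*(-1367) = -900690 - 1*0 = -900690 + 0 = -900690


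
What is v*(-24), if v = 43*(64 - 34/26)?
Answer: -841080/13 ≈ -64698.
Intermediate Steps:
v = 35045/13 (v = 43*(64 - 34*1/26) = 43*(64 - 17/13) = 43*(815/13) = 35045/13 ≈ 2695.8)
v*(-24) = (35045/13)*(-24) = -841080/13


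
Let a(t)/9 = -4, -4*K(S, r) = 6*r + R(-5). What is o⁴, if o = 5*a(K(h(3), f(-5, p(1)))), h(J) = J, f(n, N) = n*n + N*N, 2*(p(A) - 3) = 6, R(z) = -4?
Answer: 1049760000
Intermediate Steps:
p(A) = 6 (p(A) = 3 + (½)*6 = 3 + 3 = 6)
f(n, N) = N² + n² (f(n, N) = n² + N² = N² + n²)
K(S, r) = 1 - 3*r/2 (K(S, r) = -(6*r - 4)/4 = -(-4 + 6*r)/4 = 1 - 3*r/2)
a(t) = -36 (a(t) = 9*(-4) = -36)
o = -180 (o = 5*(-36) = -180)
o⁴ = (-180)⁴ = 1049760000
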